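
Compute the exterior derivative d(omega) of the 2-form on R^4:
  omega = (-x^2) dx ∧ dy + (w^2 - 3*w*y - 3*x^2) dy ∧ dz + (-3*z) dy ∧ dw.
d(omega) = (-6*x) dx ∧ dy ∧ dz + (2*w - 3*y + 3) dy ∧ dz ∧ dw

For a 2-form omega = sum_{i<j} g_{ij} dx_i ∧ dx_j, the exterior derivative is
  d(omega) = sum_{i<j} d(g_{ij}) ∧ dx_i ∧ dx_j = sum_{i<j, k} (∂g_{ij}/∂x_k) dx_k ∧ dx_i ∧ dx_j.
Expand each term, using dx_k ∧ dx_i ∧ dx_j = sgn(permutation) dx_{(a)} ∧ dx_{(b)} ∧ dx_{(c)} with (a < b < c) sorted:
  d(w^2 - 3*w*y - 3*x^2) includes (∂/∂x)(w^2 - 3*w*y - 3*x^2) dx = (-6*x) dx, which multiplied by dy ∧ dz gives (-6*x) dx ∧ dy ∧ dz
  d(w^2 - 3*w*y - 3*x^2) includes (∂/∂w)(w^2 - 3*w*y - 3*x^2) dw = (2*w - 3*y) dw, which multiplied by dy ∧ dz gives (2*w - 3*y) dy ∧ dz ∧ dw
  d(-3*z) includes (∂/∂z)(-3*z) dz = (-3) dz, which multiplied by dy ∧ dw gives (3) dy ∧ dz ∧ dw
Collecting like 3-forms: d(omega) = (-6*x) dx ∧ dy ∧ dz + (2*w - 3*y + 3) dy ∧ dz ∧ dw.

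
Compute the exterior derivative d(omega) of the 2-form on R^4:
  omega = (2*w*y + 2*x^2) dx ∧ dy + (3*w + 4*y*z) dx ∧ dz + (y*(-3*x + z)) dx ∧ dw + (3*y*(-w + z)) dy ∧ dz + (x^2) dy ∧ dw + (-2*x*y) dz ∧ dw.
d(omega) = (5*x + 2*y - z) dx ∧ dy ∧ dw + (-4*z) dx ∧ dy ∧ dz + (3 - 3*y) dx ∧ dz ∧ dw + (-2*x - 3*y) dy ∧ dz ∧ dw

For a 2-form omega = sum_{i<j} g_{ij} dx_i ∧ dx_j, the exterior derivative is
  d(omega) = sum_{i<j} d(g_{ij}) ∧ dx_i ∧ dx_j = sum_{i<j, k} (∂g_{ij}/∂x_k) dx_k ∧ dx_i ∧ dx_j.
Expand each term, using dx_k ∧ dx_i ∧ dx_j = sgn(permutation) dx_{(a)} ∧ dx_{(b)} ∧ dx_{(c)} with (a < b < c) sorted:
  d(2*w*y + 2*x^2) includes (∂/∂w)(2*w*y + 2*x^2) dw = (2*y) dw, which multiplied by dx ∧ dy gives (2*y) dx ∧ dy ∧ dw
  d(3*w + 4*y*z) includes (∂/∂y)(3*w + 4*y*z) dy = (4*z) dy, which multiplied by dx ∧ dz gives (-4*z) dx ∧ dy ∧ dz
  d(3*w + 4*y*z) includes (∂/∂w)(3*w + 4*y*z) dw = (3) dw, which multiplied by dx ∧ dz gives (3) dx ∧ dz ∧ dw
  d(y*(-3*x + z)) includes (∂/∂y)(y*(-3*x + z)) dy = (-3*x + z) dy, which multiplied by dx ∧ dw gives (3*x - z) dx ∧ dy ∧ dw
  d(y*(-3*x + z)) includes (∂/∂z)(y*(-3*x + z)) dz = (y) dz, which multiplied by dx ∧ dw gives (-y) dx ∧ dz ∧ dw
  d(3*y*(-w + z)) includes (∂/∂w)(3*y*(-w + z)) dw = (-3*y) dw, which multiplied by dy ∧ dz gives (-3*y) dy ∧ dz ∧ dw
  d(x^2) includes (∂/∂x)(x^2) dx = (2*x) dx, which multiplied by dy ∧ dw gives (2*x) dx ∧ dy ∧ dw
  d(-2*x*y) includes (∂/∂x)(-2*x*y) dx = (-2*y) dx, which multiplied by dz ∧ dw gives (-2*y) dx ∧ dz ∧ dw
  d(-2*x*y) includes (∂/∂y)(-2*x*y) dy = (-2*x) dy, which multiplied by dz ∧ dw gives (-2*x) dy ∧ dz ∧ dw
Collecting like 3-forms: d(omega) = (5*x + 2*y - z) dx ∧ dy ∧ dw + (-4*z) dx ∧ dy ∧ dz + (3 - 3*y) dx ∧ dz ∧ dw + (-2*x - 3*y) dy ∧ dz ∧ dw.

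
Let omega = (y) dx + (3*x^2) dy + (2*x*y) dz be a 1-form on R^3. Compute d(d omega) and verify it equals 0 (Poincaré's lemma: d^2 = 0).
d(d omega) = 0

Step 1: d omega = sum_{i<j} (∂f_j/∂x_i - ∂f_i/∂x_j) dx_i ∧ dx_j:
  coeff of dx ∧ dy: 6*x - 1
  coeff of dx ∧ dz: 2*y
  coeff of dy ∧ dz: 2*x
Step 2: Apply d again to each 2-form coefficient. The only possible 3-form in R^3 is dx ∧ dy ∧ dz, with coefficient
  ∂(coeff of dy∧dz)/∂x - ∂(coeff of dx∧dz)/∂y + ∂(coeff of dx∧dy)/∂z
  = ∂/∂x (2*x) - ∂/∂y (2*y) + ∂/∂z (6*x - 1).
Each of these terms simplifies to sums of mixed partials that cancel in pairs. The result is 0 (by equality of mixed partials for smooth functions — Schwarz / Clairaut).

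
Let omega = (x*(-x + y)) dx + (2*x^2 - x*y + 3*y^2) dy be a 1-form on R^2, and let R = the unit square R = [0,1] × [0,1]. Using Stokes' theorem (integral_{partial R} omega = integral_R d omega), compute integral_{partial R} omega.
integral_(partial R) omega = 1

Stokes: integral_partial_R omega = integral_R d omega with d omega = (∂Q/∂x - ∂P/∂y) dx ∧ dy.
  ∂Q/∂x = 4*x - y
  ∂P/∂y = x
  integrand = ∂Q/∂x - ∂P/∂y = 3*x - y.
Integrating over R: integral_0^1 integral_0^1 (3*x - y) dx dy = 1.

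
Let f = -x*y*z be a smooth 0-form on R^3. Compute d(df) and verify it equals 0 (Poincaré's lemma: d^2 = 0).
d(df) = 0

Step 1: df = sum_i (∂f/∂x_i) dx_i = (-y*z) dx + (-x*z) dy + (-x*y) dz.
Step 2: Apply d again. Using the 1-form formula, the coefficient of dx ∧ dy in d(df) is ∂^2 f/∂x ∂y - ∂^2 f/∂y ∂x = (-z) - (-z) = 0 (equality of mixed partials for smooth f).
Similarly for dx ∧ dz and dy ∧ dz — all coefficients vanish. So d(df) = 0.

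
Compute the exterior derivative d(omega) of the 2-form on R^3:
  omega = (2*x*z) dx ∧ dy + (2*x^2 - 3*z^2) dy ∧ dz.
d(omega) = (6*x) dx ∧ dy ∧ dz

For a 2-form omega = sum_{i<j} g_{ij} dx_i ∧ dx_j, the exterior derivative is
  d(omega) = sum_{i<j} d(g_{ij}) ∧ dx_i ∧ dx_j = sum_{i<j, k} (∂g_{ij}/∂x_k) dx_k ∧ dx_i ∧ dx_j.
Expand each term, using dx_k ∧ dx_i ∧ dx_j = sgn(permutation) dx_{(a)} ∧ dx_{(b)} ∧ dx_{(c)} with (a < b < c) sorted:
  d(2*x*z) includes (∂/∂z)(2*x*z) dz = (2*x) dz, which multiplied by dx ∧ dy gives (2*x) dx ∧ dy ∧ dz
  d(2*x^2 - 3*z^2) includes (∂/∂x)(2*x^2 - 3*z^2) dx = (4*x) dx, which multiplied by dy ∧ dz gives (4*x) dx ∧ dy ∧ dz
Collecting like 3-forms: d(omega) = (6*x) dx ∧ dy ∧ dz.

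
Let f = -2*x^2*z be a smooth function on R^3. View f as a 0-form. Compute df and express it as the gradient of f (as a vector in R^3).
df = (-4*x*z) dx + (0) dy + (-2*x^2) dz; grad f = (-4*x*z, 0, -2*x^2)

For a 0-form f, d f = (∂f/∂x) dx + (∂f/∂y) dy + (∂f/∂z) dz. The components of the vector representation are exactly the entries of grad f in Cartesian coordinates:
  ∂f/∂x = -4*x*z
  ∂f/∂y = 0
  ∂f/∂z = -2*x^2.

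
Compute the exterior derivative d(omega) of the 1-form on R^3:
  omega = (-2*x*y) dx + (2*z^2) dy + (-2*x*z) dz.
d(omega) = (2*x) dx ∧ dy + (-2*z) dx ∧ dz + (-4*z) dy ∧ dz

For a 1-form omega = sum_i f_i dx_i, the exterior derivative is
  d(omega) = sum_{i < j} (∂f_j/∂x_i - ∂f_i/∂x_j) dx_i ∧ dx_j.
  coefficient of dx ∧ dy: ∂f_2/∂x - ∂f_1/∂y = ∂(2*z^2)/∂x - ∂(-2*x*y)/∂y = 2*x
  coefficient of dx ∧ dz: ∂f_3/∂x - ∂f_1/∂z = ∂(-2*x*z)/∂x - ∂(-2*x*y)/∂z = -2*z
  coefficient of dy ∧ dz: ∂f_3/∂y - ∂f_2/∂z = ∂(-2*x*z)/∂y - ∂(2*z^2)/∂z = -4*z
Assembling: d(omega) = (2*x) dx ∧ dy + (-2*z) dx ∧ dz + (-4*z) dy ∧ dz.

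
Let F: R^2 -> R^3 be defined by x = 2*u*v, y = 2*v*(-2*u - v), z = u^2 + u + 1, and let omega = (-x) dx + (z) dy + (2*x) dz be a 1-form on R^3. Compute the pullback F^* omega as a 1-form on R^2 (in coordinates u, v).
F^* omega = (4*v*(u^2 - u*v - 1)) du + (-4*u^3 - 8*u^2*v - 4*u^2 - 4*u*v - 4*u - 4*v) dv

Using F^*(f dg) = (f ∘ F) d(g ∘ F), substitute each coordinate x_i by F_i(u, v) in f_i, and replace dx_i by d F_i = (∂F_i/∂u) du + (∂F_i/∂v) dv.
  For the x component: f_1(F) = -2*u*v; d F_1 = (2*v) du + (2*u) dv
  For the y component: f_2(F) = u^2 + u + 1; d F_2 = (-4*v) du + (-4*u - 4*v) dv
  For the z component: f_3(F) = 4*u*v; d F_3 = (2*u + 1) du + (0) dv
Combining and collecting du, dv coefficients:
  coeff of du: 4*v*(u^2 - u*v - 1)
  coeff of dv: -4*u^3 - 8*u^2*v - 4*u^2 - 4*u*v - 4*u - 4*v
F^* omega = (4*v*(u^2 - u*v - 1)) du + (-4*u^3 - 8*u^2*v - 4*u^2 - 4*u*v - 4*u - 4*v) dv.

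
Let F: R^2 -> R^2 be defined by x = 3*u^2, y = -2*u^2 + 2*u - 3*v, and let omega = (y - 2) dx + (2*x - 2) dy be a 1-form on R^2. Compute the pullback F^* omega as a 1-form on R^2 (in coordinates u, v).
F^* omega = (-36*u^3 + 24*u^2 - 18*u*v - 4*u - 4) du + (6 - 18*u^2) dv

Using F^*(f dg) = (f ∘ F) d(g ∘ F), substitute each coordinate x_i by F_i(u, v) in f_i, and replace dx_i by d F_i = (∂F_i/∂u) du + (∂F_i/∂v) dv.
  For the x component: f_1(F) = -2*u^2 + 2*u - 3*v - 2; d F_1 = (6*u) du + (0) dv
  For the y component: f_2(F) = 6*u^2 - 2; d F_2 = (2 - 4*u) du + (-3) dv
Combining and collecting du, dv coefficients:
  coeff of du: -36*u^3 + 24*u^2 - 18*u*v - 4*u - 4
  coeff of dv: 6 - 18*u^2
F^* omega = (-36*u^3 + 24*u^2 - 18*u*v - 4*u - 4) du + (6 - 18*u^2) dv.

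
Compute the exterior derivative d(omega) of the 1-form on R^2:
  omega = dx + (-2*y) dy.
d(omega) = 0

For a 1-form omega = sum_i f_i dx_i, the exterior derivative is
  d(omega) = sum_{i < j} (∂f_j/∂x_i - ∂f_i/∂x_j) dx_i ∧ dx_j.

Assembling: d(omega) = 0.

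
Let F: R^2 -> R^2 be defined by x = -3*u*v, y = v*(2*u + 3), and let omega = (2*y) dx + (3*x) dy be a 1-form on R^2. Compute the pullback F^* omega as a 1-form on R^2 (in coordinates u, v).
F^* omega = (v^2*(-30*u - 18)) du + (15*u*v*(-2*u - 3)) dv

Using F^*(f dg) = (f ∘ F) d(g ∘ F), substitute each coordinate x_i by F_i(u, v) in f_i, and replace dx_i by d F_i = (∂F_i/∂u) du + (∂F_i/∂v) dv.
  For the x component: f_1(F) = 2*v*(2*u + 3); d F_1 = (-3*v) du + (-3*u) dv
  For the y component: f_2(F) = -9*u*v; d F_2 = (2*v) du + (2*u + 3) dv
Combining and collecting du, dv coefficients:
  coeff of du: v^2*(-30*u - 18)
  coeff of dv: 15*u*v*(-2*u - 3)
F^* omega = (v^2*(-30*u - 18)) du + (15*u*v*(-2*u - 3)) dv.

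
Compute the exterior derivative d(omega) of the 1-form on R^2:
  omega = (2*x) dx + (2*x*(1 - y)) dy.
d(omega) = (2 - 2*y) dx ∧ dy

For a 1-form omega = sum_i f_i dx_i, the exterior derivative is
  d(omega) = sum_{i < j} (∂f_j/∂x_i - ∂f_i/∂x_j) dx_i ∧ dx_j.
  coefficient of dx ∧ dy: ∂f_2/∂x - ∂f_1/∂y = ∂(2*x*(1 - y))/∂x - ∂(2*x)/∂y = 2 - 2*y
Assembling: d(omega) = (2 - 2*y) dx ∧ dy.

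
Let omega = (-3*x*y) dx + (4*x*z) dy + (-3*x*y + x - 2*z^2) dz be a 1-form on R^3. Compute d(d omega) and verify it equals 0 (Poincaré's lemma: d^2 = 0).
d(d omega) = 0

Step 1: d omega = sum_{i<j} (∂f_j/∂x_i - ∂f_i/∂x_j) dx_i ∧ dx_j:
  coeff of dx ∧ dy: 3*x + 4*z
  coeff of dx ∧ dz: 1 - 3*y
  coeff of dy ∧ dz: -7*x
Step 2: Apply d again to each 2-form coefficient. The only possible 3-form in R^3 is dx ∧ dy ∧ dz, with coefficient
  ∂(coeff of dy∧dz)/∂x - ∂(coeff of dx∧dz)/∂y + ∂(coeff of dx∧dy)/∂z
  = ∂/∂x (-7*x) - ∂/∂y (1 - 3*y) + ∂/∂z (3*x + 4*z).
Each of these terms simplifies to sums of mixed partials that cancel in pairs. The result is 0 (by equality of mixed partials for smooth functions — Schwarz / Clairaut).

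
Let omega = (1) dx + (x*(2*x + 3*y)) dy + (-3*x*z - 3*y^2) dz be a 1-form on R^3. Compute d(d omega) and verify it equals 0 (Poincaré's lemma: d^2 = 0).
d(d omega) = 0

Step 1: d omega = sum_{i<j} (∂f_j/∂x_i - ∂f_i/∂x_j) dx_i ∧ dx_j:
  coeff of dx ∧ dy: 4*x + 3*y
  coeff of dx ∧ dz: -3*z
  coeff of dy ∧ dz: -6*y
Step 2: Apply d again to each 2-form coefficient. The only possible 3-form in R^3 is dx ∧ dy ∧ dz, with coefficient
  ∂(coeff of dy∧dz)/∂x - ∂(coeff of dx∧dz)/∂y + ∂(coeff of dx∧dy)/∂z
  = ∂/∂x (-6*y) - ∂/∂y (-3*z) + ∂/∂z (4*x + 3*y).
Each of these terms simplifies to sums of mixed partials that cancel in pairs. The result is 0 (by equality of mixed partials for smooth functions — Schwarz / Clairaut).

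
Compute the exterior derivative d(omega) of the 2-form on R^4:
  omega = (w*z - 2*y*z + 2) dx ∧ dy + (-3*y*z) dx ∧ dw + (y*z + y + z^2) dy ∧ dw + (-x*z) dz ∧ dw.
d(omega) = (w - 2*y) dx ∧ dy ∧ dz + (4*z) dx ∧ dy ∧ dw + (3*y - z) dx ∧ dz ∧ dw + (-y - 2*z) dy ∧ dz ∧ dw

For a 2-form omega = sum_{i<j} g_{ij} dx_i ∧ dx_j, the exterior derivative is
  d(omega) = sum_{i<j} d(g_{ij}) ∧ dx_i ∧ dx_j = sum_{i<j, k} (∂g_{ij}/∂x_k) dx_k ∧ dx_i ∧ dx_j.
Expand each term, using dx_k ∧ dx_i ∧ dx_j = sgn(permutation) dx_{(a)} ∧ dx_{(b)} ∧ dx_{(c)} with (a < b < c) sorted:
  d(w*z - 2*y*z + 2) includes (∂/∂z)(w*z - 2*y*z + 2) dz = (w - 2*y) dz, which multiplied by dx ∧ dy gives (w - 2*y) dx ∧ dy ∧ dz
  d(w*z - 2*y*z + 2) includes (∂/∂w)(w*z - 2*y*z + 2) dw = (z) dw, which multiplied by dx ∧ dy gives (z) dx ∧ dy ∧ dw
  d(-3*y*z) includes (∂/∂y)(-3*y*z) dy = (-3*z) dy, which multiplied by dx ∧ dw gives (3*z) dx ∧ dy ∧ dw
  d(-3*y*z) includes (∂/∂z)(-3*y*z) dz = (-3*y) dz, which multiplied by dx ∧ dw gives (3*y) dx ∧ dz ∧ dw
  d(y*z + y + z^2) includes (∂/∂z)(y*z + y + z^2) dz = (y + 2*z) dz, which multiplied by dy ∧ dw gives (-y - 2*z) dy ∧ dz ∧ dw
  d(-x*z) includes (∂/∂x)(-x*z) dx = (-z) dx, which multiplied by dz ∧ dw gives (-z) dx ∧ dz ∧ dw
Collecting like 3-forms: d(omega) = (w - 2*y) dx ∧ dy ∧ dz + (4*z) dx ∧ dy ∧ dw + (3*y - z) dx ∧ dz ∧ dw + (-y - 2*z) dy ∧ dz ∧ dw.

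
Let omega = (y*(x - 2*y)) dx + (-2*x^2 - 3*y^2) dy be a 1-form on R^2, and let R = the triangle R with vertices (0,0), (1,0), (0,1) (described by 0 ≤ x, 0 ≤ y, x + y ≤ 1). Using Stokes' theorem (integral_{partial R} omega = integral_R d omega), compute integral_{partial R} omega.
integral_(partial R) omega = -1/6

Stokes: integral_partial_R omega = integral_R d omega with d omega = (∂Q/∂x - ∂P/∂y) dx ∧ dy.
  ∂Q/∂x = -4*x
  ∂P/∂y = x - 4*y
  integrand = ∂Q/∂x - ∂P/∂y = -5*x + 4*y.
Integrating over R: integral_0^1 integral_0^{1-x} (-5*x + 4*y) dy dx = -1/6.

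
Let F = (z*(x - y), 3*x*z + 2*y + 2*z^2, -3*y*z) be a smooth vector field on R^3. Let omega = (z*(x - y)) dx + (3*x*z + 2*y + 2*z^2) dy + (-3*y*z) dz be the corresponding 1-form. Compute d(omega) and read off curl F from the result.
d(omega) = (-3*x - 7*z) dy ∧ dz + (x - y) dz ∧ dx + (4*z) dx ∧ dy; curl F = (-3*x - 7*z, x - y, 4*z)

d omega = sum_{i<j} (∂f_j/∂x_i - ∂f_i/∂x_j) dx_i ∧ dx_j. Under the identification (dy ∧ dz, dz ∧ dx, dx ∧ dy) ↔ (e_x, e_y, e_z), the coefficients are exactly the components of curl F. Compute:
  ∂R/∂y - ∂Q/∂z = (-3*z) - (3*x + 4*z) = -3*x - 7*z
  ∂P/∂z - ∂R/∂x = (x - y) - (0) = x - y
  ∂Q/∂x - ∂P/∂y = (3*z) - (-z) = 4*z.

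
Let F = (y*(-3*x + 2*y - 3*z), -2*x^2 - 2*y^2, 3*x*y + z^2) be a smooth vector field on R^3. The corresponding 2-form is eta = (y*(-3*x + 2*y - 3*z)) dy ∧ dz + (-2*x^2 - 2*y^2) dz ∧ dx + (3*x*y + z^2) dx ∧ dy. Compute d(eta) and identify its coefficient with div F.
d(eta) = (-7*y + 2*z) dx ∧ dy ∧ dz; div F = -7*y + 2*z

For a 2-form in R^3 of the form above, applying d gives a 3-form with coefficient ∂P/∂x + ∂Q/∂y + ∂R/∂z:
  ∂P/∂x = -3*y
  ∂Q/∂y = -4*y
  ∂R/∂z = 2*z
Sum = -7*y + 2*z, which is exactly div F.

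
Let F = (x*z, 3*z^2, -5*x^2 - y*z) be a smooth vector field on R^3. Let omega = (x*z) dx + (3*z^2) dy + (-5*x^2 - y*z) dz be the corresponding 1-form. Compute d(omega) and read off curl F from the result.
d(omega) = (-7*z) dy ∧ dz + (11*x) dz ∧ dx + (0) dx ∧ dy; curl F = (-7*z, 11*x, 0)

d omega = sum_{i<j} (∂f_j/∂x_i - ∂f_i/∂x_j) dx_i ∧ dx_j. Under the identification (dy ∧ dz, dz ∧ dx, dx ∧ dy) ↔ (e_x, e_y, e_z), the coefficients are exactly the components of curl F. Compute:
  ∂R/∂y - ∂Q/∂z = (-z) - (6*z) = -7*z
  ∂P/∂z - ∂R/∂x = (x) - (-10*x) = 11*x
  ∂Q/∂x - ∂P/∂y = (0) - (0) = 0.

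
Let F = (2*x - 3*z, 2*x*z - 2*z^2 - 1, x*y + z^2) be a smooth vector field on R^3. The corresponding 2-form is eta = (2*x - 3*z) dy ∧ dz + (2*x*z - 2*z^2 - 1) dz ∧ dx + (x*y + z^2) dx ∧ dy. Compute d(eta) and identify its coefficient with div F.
d(eta) = (2*z + 2) dx ∧ dy ∧ dz; div F = 2*z + 2

For a 2-form in R^3 of the form above, applying d gives a 3-form with coefficient ∂P/∂x + ∂Q/∂y + ∂R/∂z:
  ∂P/∂x = 2
  ∂Q/∂y = 0
  ∂R/∂z = 2*z
Sum = 2*z + 2, which is exactly div F.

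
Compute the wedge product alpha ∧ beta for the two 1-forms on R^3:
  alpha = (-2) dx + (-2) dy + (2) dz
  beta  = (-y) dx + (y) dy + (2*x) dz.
alpha ∧ beta = (-4*y) dx ∧ dy + (-4*x + 2*y) dx ∧ dz + (-4*x - 2*y) dy ∧ dz

Distribute the wedge, using dx_i ∧ dx_j = -dx_j ∧ dx_i and dx_i ∧ dx_i = 0. For each pair (i, j) with i < j, the coefficient of dx_i ∧ dx_j in alpha ∧ beta is (alpha_i * beta_j - alpha_j * beta_i). Collecting: alpha ∧ beta = (-4*y) dx ∧ dy + (-4*x + 2*y) dx ∧ dz + (-4*x - 2*y) dy ∧ dz.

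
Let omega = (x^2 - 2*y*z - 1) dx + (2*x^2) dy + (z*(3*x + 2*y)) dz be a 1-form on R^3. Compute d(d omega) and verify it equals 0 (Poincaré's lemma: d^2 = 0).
d(d omega) = 0

Step 1: d omega = sum_{i<j} (∂f_j/∂x_i - ∂f_i/∂x_j) dx_i ∧ dx_j:
  coeff of dx ∧ dy: 4*x + 2*z
  coeff of dx ∧ dz: 2*y + 3*z
  coeff of dy ∧ dz: 2*z
Step 2: Apply d again to each 2-form coefficient. The only possible 3-form in R^3 is dx ∧ dy ∧ dz, with coefficient
  ∂(coeff of dy∧dz)/∂x - ∂(coeff of dx∧dz)/∂y + ∂(coeff of dx∧dy)/∂z
  = ∂/∂x (2*z) - ∂/∂y (2*y + 3*z) + ∂/∂z (4*x + 2*z).
Each of these terms simplifies to sums of mixed partials that cancel in pairs. The result is 0 (by equality of mixed partials for smooth functions — Schwarz / Clairaut).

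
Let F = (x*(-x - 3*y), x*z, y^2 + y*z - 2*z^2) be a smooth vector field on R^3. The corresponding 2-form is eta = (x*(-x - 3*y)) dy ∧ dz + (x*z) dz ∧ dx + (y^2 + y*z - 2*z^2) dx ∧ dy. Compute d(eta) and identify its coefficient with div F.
d(eta) = (-2*x - 2*y - 4*z) dx ∧ dy ∧ dz; div F = -2*x - 2*y - 4*z

For a 2-form in R^3 of the form above, applying d gives a 3-form with coefficient ∂P/∂x + ∂Q/∂y + ∂R/∂z:
  ∂P/∂x = -2*x - 3*y
  ∂Q/∂y = 0
  ∂R/∂z = y - 4*z
Sum = -2*x - 2*y - 4*z, which is exactly div F.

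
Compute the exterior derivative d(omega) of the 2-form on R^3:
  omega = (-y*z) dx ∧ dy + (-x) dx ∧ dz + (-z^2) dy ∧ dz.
d(omega) = (-y) dx ∧ dy ∧ dz

For a 2-form omega = sum_{i<j} g_{ij} dx_i ∧ dx_j, the exterior derivative is
  d(omega) = sum_{i<j} d(g_{ij}) ∧ dx_i ∧ dx_j = sum_{i<j, k} (∂g_{ij}/∂x_k) dx_k ∧ dx_i ∧ dx_j.
Expand each term, using dx_k ∧ dx_i ∧ dx_j = sgn(permutation) dx_{(a)} ∧ dx_{(b)} ∧ dx_{(c)} with (a < b < c) sorted:
  d(-y*z) includes (∂/∂z)(-y*z) dz = (-y) dz, which multiplied by dx ∧ dy gives (-y) dx ∧ dy ∧ dz
Collecting like 3-forms: d(omega) = (-y) dx ∧ dy ∧ dz.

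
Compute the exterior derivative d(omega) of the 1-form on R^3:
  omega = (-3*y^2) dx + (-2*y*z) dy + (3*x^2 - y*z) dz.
d(omega) = (6*y) dx ∧ dy + (6*x) dx ∧ dz + (2*y - z) dy ∧ dz

For a 1-form omega = sum_i f_i dx_i, the exterior derivative is
  d(omega) = sum_{i < j} (∂f_j/∂x_i - ∂f_i/∂x_j) dx_i ∧ dx_j.
  coefficient of dx ∧ dy: ∂f_2/∂x - ∂f_1/∂y = ∂(-2*y*z)/∂x - ∂(-3*y^2)/∂y = 6*y
  coefficient of dx ∧ dz: ∂f_3/∂x - ∂f_1/∂z = ∂(3*x^2 - y*z)/∂x - ∂(-3*y^2)/∂z = 6*x
  coefficient of dy ∧ dz: ∂f_3/∂y - ∂f_2/∂z = ∂(3*x^2 - y*z)/∂y - ∂(-2*y*z)/∂z = 2*y - z
Assembling: d(omega) = (6*y) dx ∧ dy + (6*x) dx ∧ dz + (2*y - z) dy ∧ dz.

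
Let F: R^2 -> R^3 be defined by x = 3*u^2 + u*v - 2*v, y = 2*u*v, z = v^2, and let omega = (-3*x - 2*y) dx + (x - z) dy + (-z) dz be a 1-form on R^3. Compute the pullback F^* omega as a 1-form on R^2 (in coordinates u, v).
F^* omega = (-54*u^3 - 45*u^2*v - 5*u*v^2 + 36*u*v - 2*v^3 + 2*v^2) du + (-3*u^3 - 5*u^2*v + 18*u^2 - 2*u*v^2 + 16*u*v - 2*v^3 - 12*v) dv

Using F^*(f dg) = (f ∘ F) d(g ∘ F), substitute each coordinate x_i by F_i(u, v) in f_i, and replace dx_i by d F_i = (∂F_i/∂u) du + (∂F_i/∂v) dv.
  For the x component: f_1(F) = -9*u^2 - 7*u*v + 6*v; d F_1 = (6*u + v) du + (u - 2) dv
  For the y component: f_2(F) = 3*u^2 + u*v - v^2 - 2*v; d F_2 = (2*v) du + (2*u) dv
  For the z component: f_3(F) = -v^2; d F_3 = (0) du + (2*v) dv
Combining and collecting du, dv coefficients:
  coeff of du: -54*u^3 - 45*u^2*v - 5*u*v^2 + 36*u*v - 2*v^3 + 2*v^2
  coeff of dv: -3*u^3 - 5*u^2*v + 18*u^2 - 2*u*v^2 + 16*u*v - 2*v^3 - 12*v
F^* omega = (-54*u^3 - 45*u^2*v - 5*u*v^2 + 36*u*v - 2*v^3 + 2*v^2) du + (-3*u^3 - 5*u^2*v + 18*u^2 - 2*u*v^2 + 16*u*v - 2*v^3 - 12*v) dv.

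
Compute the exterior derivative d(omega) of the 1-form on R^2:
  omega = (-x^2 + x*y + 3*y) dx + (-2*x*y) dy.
d(omega) = (-x - 2*y - 3) dx ∧ dy

For a 1-form omega = sum_i f_i dx_i, the exterior derivative is
  d(omega) = sum_{i < j} (∂f_j/∂x_i - ∂f_i/∂x_j) dx_i ∧ dx_j.
  coefficient of dx ∧ dy: ∂f_2/∂x - ∂f_1/∂y = ∂(-2*x*y)/∂x - ∂(-x^2 + x*y + 3*y)/∂y = -x - 2*y - 3
Assembling: d(omega) = (-x - 2*y - 3) dx ∧ dy.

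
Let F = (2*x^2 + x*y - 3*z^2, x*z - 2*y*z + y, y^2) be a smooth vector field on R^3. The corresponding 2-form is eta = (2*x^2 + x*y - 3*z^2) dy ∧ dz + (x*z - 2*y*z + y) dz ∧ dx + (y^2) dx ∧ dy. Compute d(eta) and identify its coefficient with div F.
d(eta) = (4*x + y - 2*z + 1) dx ∧ dy ∧ dz; div F = 4*x + y - 2*z + 1

For a 2-form in R^3 of the form above, applying d gives a 3-form with coefficient ∂P/∂x + ∂Q/∂y + ∂R/∂z:
  ∂P/∂x = 4*x + y
  ∂Q/∂y = 1 - 2*z
  ∂R/∂z = 0
Sum = 4*x + y - 2*z + 1, which is exactly div F.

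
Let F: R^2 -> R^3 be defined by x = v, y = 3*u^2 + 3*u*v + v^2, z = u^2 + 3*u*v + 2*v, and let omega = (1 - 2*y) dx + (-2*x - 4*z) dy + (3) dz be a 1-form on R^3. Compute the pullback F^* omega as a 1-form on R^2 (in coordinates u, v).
F^* omega = (-24*u^3 - 84*u^2*v - 36*u*v^2 - 60*u*v + 6*u - 30*v^2 + 9*v) du + (-12*u^3 - 44*u^2*v - 6*u^2 - 24*u*v^2 - 36*u*v + 9*u - 22*v^2 + 7) dv

Using F^*(f dg) = (f ∘ F) d(g ∘ F), substitute each coordinate x_i by F_i(u, v) in f_i, and replace dx_i by d F_i = (∂F_i/∂u) du + (∂F_i/∂v) dv.
  For the x component: f_1(F) = -6*u^2 - 6*u*v - 2*v^2 + 1; d F_1 = (0) du + (1) dv
  For the y component: f_2(F) = -4*u^2 - 12*u*v - 10*v; d F_2 = (6*u + 3*v) du + (3*u + 2*v) dv
  For the z component: f_3(F) = 3; d F_3 = (2*u + 3*v) du + (3*u + 2) dv
Combining and collecting du, dv coefficients:
  coeff of du: -24*u^3 - 84*u^2*v - 36*u*v^2 - 60*u*v + 6*u - 30*v^2 + 9*v
  coeff of dv: -12*u^3 - 44*u^2*v - 6*u^2 - 24*u*v^2 - 36*u*v + 9*u - 22*v^2 + 7
F^* omega = (-24*u^3 - 84*u^2*v - 36*u*v^2 - 60*u*v + 6*u - 30*v^2 + 9*v) du + (-12*u^3 - 44*u^2*v - 6*u^2 - 24*u*v^2 - 36*u*v + 9*u - 22*v^2 + 7) dv.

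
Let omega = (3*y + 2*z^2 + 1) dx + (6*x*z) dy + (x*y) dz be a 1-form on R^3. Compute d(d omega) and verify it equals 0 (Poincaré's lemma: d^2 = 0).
d(d omega) = 0

Step 1: d omega = sum_{i<j} (∂f_j/∂x_i - ∂f_i/∂x_j) dx_i ∧ dx_j:
  coeff of dx ∧ dy: 6*z - 3
  coeff of dx ∧ dz: y - 4*z
  coeff of dy ∧ dz: -5*x
Step 2: Apply d again to each 2-form coefficient. The only possible 3-form in R^3 is dx ∧ dy ∧ dz, with coefficient
  ∂(coeff of dy∧dz)/∂x - ∂(coeff of dx∧dz)/∂y + ∂(coeff of dx∧dy)/∂z
  = ∂/∂x (-5*x) - ∂/∂y (y - 4*z) + ∂/∂z (6*z - 3).
Each of these terms simplifies to sums of mixed partials that cancel in pairs. The result is 0 (by equality of mixed partials for smooth functions — Schwarz / Clairaut).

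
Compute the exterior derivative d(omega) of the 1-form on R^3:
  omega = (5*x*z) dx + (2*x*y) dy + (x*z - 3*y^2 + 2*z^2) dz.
d(omega) = (2*y) dx ∧ dy + (-5*x + z) dx ∧ dz + (-6*y) dy ∧ dz

For a 1-form omega = sum_i f_i dx_i, the exterior derivative is
  d(omega) = sum_{i < j} (∂f_j/∂x_i - ∂f_i/∂x_j) dx_i ∧ dx_j.
  coefficient of dx ∧ dy: ∂f_2/∂x - ∂f_1/∂y = ∂(2*x*y)/∂x - ∂(5*x*z)/∂y = 2*y
  coefficient of dx ∧ dz: ∂f_3/∂x - ∂f_1/∂z = ∂(x*z - 3*y^2 + 2*z^2)/∂x - ∂(5*x*z)/∂z = -5*x + z
  coefficient of dy ∧ dz: ∂f_3/∂y - ∂f_2/∂z = ∂(x*z - 3*y^2 + 2*z^2)/∂y - ∂(2*x*y)/∂z = -6*y
Assembling: d(omega) = (2*y) dx ∧ dy + (-5*x + z) dx ∧ dz + (-6*y) dy ∧ dz.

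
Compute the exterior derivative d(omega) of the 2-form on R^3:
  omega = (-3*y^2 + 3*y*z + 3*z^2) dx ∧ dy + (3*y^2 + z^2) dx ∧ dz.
d(omega) = (-3*y + 6*z) dx ∧ dy ∧ dz

For a 2-form omega = sum_{i<j} g_{ij} dx_i ∧ dx_j, the exterior derivative is
  d(omega) = sum_{i<j} d(g_{ij}) ∧ dx_i ∧ dx_j = sum_{i<j, k} (∂g_{ij}/∂x_k) dx_k ∧ dx_i ∧ dx_j.
Expand each term, using dx_k ∧ dx_i ∧ dx_j = sgn(permutation) dx_{(a)} ∧ dx_{(b)} ∧ dx_{(c)} with (a < b < c) sorted:
  d(-3*y^2 + 3*y*z + 3*z^2) includes (∂/∂z)(-3*y^2 + 3*y*z + 3*z^2) dz = (3*y + 6*z) dz, which multiplied by dx ∧ dy gives (3*y + 6*z) dx ∧ dy ∧ dz
  d(3*y^2 + z^2) includes (∂/∂y)(3*y^2 + z^2) dy = (6*y) dy, which multiplied by dx ∧ dz gives (-6*y) dx ∧ dy ∧ dz
Collecting like 3-forms: d(omega) = (-3*y + 6*z) dx ∧ dy ∧ dz.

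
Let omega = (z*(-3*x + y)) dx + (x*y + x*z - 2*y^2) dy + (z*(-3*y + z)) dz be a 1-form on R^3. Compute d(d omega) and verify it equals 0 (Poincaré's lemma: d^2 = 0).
d(d omega) = 0

Step 1: d omega = sum_{i<j} (∂f_j/∂x_i - ∂f_i/∂x_j) dx_i ∧ dx_j:
  coeff of dx ∧ dy: y
  coeff of dx ∧ dz: 3*x - y
  coeff of dy ∧ dz: -x - 3*z
Step 2: Apply d again to each 2-form coefficient. The only possible 3-form in R^3 is dx ∧ dy ∧ dz, with coefficient
  ∂(coeff of dy∧dz)/∂x - ∂(coeff of dx∧dz)/∂y + ∂(coeff of dx∧dy)/∂z
  = ∂/∂x (-x - 3*z) - ∂/∂y (3*x - y) + ∂/∂z (y).
Each of these terms simplifies to sums of mixed partials that cancel in pairs. The result is 0 (by equality of mixed partials for smooth functions — Schwarz / Clairaut).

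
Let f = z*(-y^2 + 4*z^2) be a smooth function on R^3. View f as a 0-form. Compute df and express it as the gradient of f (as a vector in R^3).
df = (0) dx + (-2*y*z) dy + (-y^2 + 12*z^2) dz; grad f = (0, -2*y*z, -y^2 + 12*z^2)

For a 0-form f, d f = (∂f/∂x) dx + (∂f/∂y) dy + (∂f/∂z) dz. The components of the vector representation are exactly the entries of grad f in Cartesian coordinates:
  ∂f/∂x = 0
  ∂f/∂y = -2*y*z
  ∂f/∂z = -y^2 + 12*z^2.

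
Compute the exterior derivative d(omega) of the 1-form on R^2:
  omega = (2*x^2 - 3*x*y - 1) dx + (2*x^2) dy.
d(omega) = (7*x) dx ∧ dy

For a 1-form omega = sum_i f_i dx_i, the exterior derivative is
  d(omega) = sum_{i < j} (∂f_j/∂x_i - ∂f_i/∂x_j) dx_i ∧ dx_j.
  coefficient of dx ∧ dy: ∂f_2/∂x - ∂f_1/∂y = ∂(2*x^2)/∂x - ∂(2*x^2 - 3*x*y - 1)/∂y = 7*x
Assembling: d(omega) = (7*x) dx ∧ dy.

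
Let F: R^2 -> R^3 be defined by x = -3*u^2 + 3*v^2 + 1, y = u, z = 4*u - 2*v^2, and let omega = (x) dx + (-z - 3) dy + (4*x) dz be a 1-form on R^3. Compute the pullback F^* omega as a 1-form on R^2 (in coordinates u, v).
F^* omega = (18*u^3 - 48*u^2 - 18*u*v^2 - 10*u + 50*v^2 + 13) du + (10*v*(3*u^2 - 3*v^2 - 1)) dv

Using F^*(f dg) = (f ∘ F) d(g ∘ F), substitute each coordinate x_i by F_i(u, v) in f_i, and replace dx_i by d F_i = (∂F_i/∂u) du + (∂F_i/∂v) dv.
  For the x component: f_1(F) = -3*u^2 + 3*v^2 + 1; d F_1 = (-6*u) du + (6*v) dv
  For the y component: f_2(F) = -4*u + 2*v^2 - 3; d F_2 = (1) du + (0) dv
  For the z component: f_3(F) = -12*u^2 + 12*v^2 + 4; d F_3 = (4) du + (-4*v) dv
Combining and collecting du, dv coefficients:
  coeff of du: 18*u^3 - 48*u^2 - 18*u*v^2 - 10*u + 50*v^2 + 13
  coeff of dv: 10*v*(3*u^2 - 3*v^2 - 1)
F^* omega = (18*u^3 - 48*u^2 - 18*u*v^2 - 10*u + 50*v^2 + 13) du + (10*v*(3*u^2 - 3*v^2 - 1)) dv.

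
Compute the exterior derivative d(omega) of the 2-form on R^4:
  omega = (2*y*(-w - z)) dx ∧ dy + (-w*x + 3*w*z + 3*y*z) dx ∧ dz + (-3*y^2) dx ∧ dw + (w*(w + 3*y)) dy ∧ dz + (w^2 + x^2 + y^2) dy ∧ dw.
d(omega) = (-2*y - 3*z) dx ∧ dy ∧ dz + (2*x + 4*y) dx ∧ dy ∧ dw + (-x + 3*z) dx ∧ dz ∧ dw + (2*w + 3*y) dy ∧ dz ∧ dw

For a 2-form omega = sum_{i<j} g_{ij} dx_i ∧ dx_j, the exterior derivative is
  d(omega) = sum_{i<j} d(g_{ij}) ∧ dx_i ∧ dx_j = sum_{i<j, k} (∂g_{ij}/∂x_k) dx_k ∧ dx_i ∧ dx_j.
Expand each term, using dx_k ∧ dx_i ∧ dx_j = sgn(permutation) dx_{(a)} ∧ dx_{(b)} ∧ dx_{(c)} with (a < b < c) sorted:
  d(2*y*(-w - z)) includes (∂/∂z)(2*y*(-w - z)) dz = (-2*y) dz, which multiplied by dx ∧ dy gives (-2*y) dx ∧ dy ∧ dz
  d(2*y*(-w - z)) includes (∂/∂w)(2*y*(-w - z)) dw = (-2*y) dw, which multiplied by dx ∧ dy gives (-2*y) dx ∧ dy ∧ dw
  d(-w*x + 3*w*z + 3*y*z) includes (∂/∂y)(-w*x + 3*w*z + 3*y*z) dy = (3*z) dy, which multiplied by dx ∧ dz gives (-3*z) dx ∧ dy ∧ dz
  d(-w*x + 3*w*z + 3*y*z) includes (∂/∂w)(-w*x + 3*w*z + 3*y*z) dw = (-x + 3*z) dw, which multiplied by dx ∧ dz gives (-x + 3*z) dx ∧ dz ∧ dw
  d(-3*y^2) includes (∂/∂y)(-3*y^2) dy = (-6*y) dy, which multiplied by dx ∧ dw gives (6*y) dx ∧ dy ∧ dw
  d(w*(w + 3*y)) includes (∂/∂w)(w*(w + 3*y)) dw = (2*w + 3*y) dw, which multiplied by dy ∧ dz gives (2*w + 3*y) dy ∧ dz ∧ dw
  d(w^2 + x^2 + y^2) includes (∂/∂x)(w^2 + x^2 + y^2) dx = (2*x) dx, which multiplied by dy ∧ dw gives (2*x) dx ∧ dy ∧ dw
Collecting like 3-forms: d(omega) = (-2*y - 3*z) dx ∧ dy ∧ dz + (2*x + 4*y) dx ∧ dy ∧ dw + (-x + 3*z) dx ∧ dz ∧ dw + (2*w + 3*y) dy ∧ dz ∧ dw.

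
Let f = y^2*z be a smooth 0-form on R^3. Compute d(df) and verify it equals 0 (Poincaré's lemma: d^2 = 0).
d(df) = 0

Step 1: df = sum_i (∂f/∂x_i) dx_i = (0) dx + (2*y*z) dy + (y^2) dz.
Step 2: Apply d again. Using the 1-form formula, the coefficient of dx ∧ dy in d(df) is ∂^2 f/∂x ∂y - ∂^2 f/∂y ∂x = (0) - (0) = 0 (equality of mixed partials for smooth f).
Similarly for dx ∧ dz and dy ∧ dz — all coefficients vanish. So d(df) = 0.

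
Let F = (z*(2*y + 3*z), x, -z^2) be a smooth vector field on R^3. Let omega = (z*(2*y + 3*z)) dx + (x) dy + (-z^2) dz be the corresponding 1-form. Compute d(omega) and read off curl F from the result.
d(omega) = (0) dy ∧ dz + (2*y + 6*z) dz ∧ dx + (1 - 2*z) dx ∧ dy; curl F = (0, 2*y + 6*z, 1 - 2*z)

d omega = sum_{i<j} (∂f_j/∂x_i - ∂f_i/∂x_j) dx_i ∧ dx_j. Under the identification (dy ∧ dz, dz ∧ dx, dx ∧ dy) ↔ (e_x, e_y, e_z), the coefficients are exactly the components of curl F. Compute:
  ∂R/∂y - ∂Q/∂z = (0) - (0) = 0
  ∂P/∂z - ∂R/∂x = (2*y + 6*z) - (0) = 2*y + 6*z
  ∂Q/∂x - ∂P/∂y = (1) - (2*z) = 1 - 2*z.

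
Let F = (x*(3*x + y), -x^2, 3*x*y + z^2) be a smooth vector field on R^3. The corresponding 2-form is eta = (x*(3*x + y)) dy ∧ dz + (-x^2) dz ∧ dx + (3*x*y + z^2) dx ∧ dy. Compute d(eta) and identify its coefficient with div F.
d(eta) = (6*x + y + 2*z) dx ∧ dy ∧ dz; div F = 6*x + y + 2*z

For a 2-form in R^3 of the form above, applying d gives a 3-form with coefficient ∂P/∂x + ∂Q/∂y + ∂R/∂z:
  ∂P/∂x = 6*x + y
  ∂Q/∂y = 0
  ∂R/∂z = 2*z
Sum = 6*x + y + 2*z, which is exactly div F.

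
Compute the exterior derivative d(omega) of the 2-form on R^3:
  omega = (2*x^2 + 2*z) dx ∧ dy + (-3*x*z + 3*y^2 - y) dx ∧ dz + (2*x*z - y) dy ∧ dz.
d(omega) = (-6*y + 2*z + 3) dx ∧ dy ∧ dz

For a 2-form omega = sum_{i<j} g_{ij} dx_i ∧ dx_j, the exterior derivative is
  d(omega) = sum_{i<j} d(g_{ij}) ∧ dx_i ∧ dx_j = sum_{i<j, k} (∂g_{ij}/∂x_k) dx_k ∧ dx_i ∧ dx_j.
Expand each term, using dx_k ∧ dx_i ∧ dx_j = sgn(permutation) dx_{(a)} ∧ dx_{(b)} ∧ dx_{(c)} with (a < b < c) sorted:
  d(2*x^2 + 2*z) includes (∂/∂z)(2*x^2 + 2*z) dz = (2) dz, which multiplied by dx ∧ dy gives (2) dx ∧ dy ∧ dz
  d(-3*x*z + 3*y^2 - y) includes (∂/∂y)(-3*x*z + 3*y^2 - y) dy = (6*y - 1) dy, which multiplied by dx ∧ dz gives (1 - 6*y) dx ∧ dy ∧ dz
  d(2*x*z - y) includes (∂/∂x)(2*x*z - y) dx = (2*z) dx, which multiplied by dy ∧ dz gives (2*z) dx ∧ dy ∧ dz
Collecting like 3-forms: d(omega) = (-6*y + 2*z + 3) dx ∧ dy ∧ dz.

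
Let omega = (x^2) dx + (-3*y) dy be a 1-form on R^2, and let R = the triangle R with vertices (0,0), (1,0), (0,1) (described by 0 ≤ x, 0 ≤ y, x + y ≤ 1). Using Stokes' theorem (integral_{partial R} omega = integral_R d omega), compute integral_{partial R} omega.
integral_(partial R) omega = 0

Stokes: integral_partial_R omega = integral_R d omega with d omega = (∂Q/∂x - ∂P/∂y) dx ∧ dy.
  ∂Q/∂x = 0
  ∂P/∂y = 0
  integrand = ∂Q/∂x - ∂P/∂y = 0.
Integrating over R: integral_0^1 integral_0^{1-x} (0) dy dx = 0.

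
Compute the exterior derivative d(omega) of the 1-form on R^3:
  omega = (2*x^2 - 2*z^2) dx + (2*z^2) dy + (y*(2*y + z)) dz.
d(omega) = (4*z) dx ∧ dz + (4*y - 3*z) dy ∧ dz

For a 1-form omega = sum_i f_i dx_i, the exterior derivative is
  d(omega) = sum_{i < j} (∂f_j/∂x_i - ∂f_i/∂x_j) dx_i ∧ dx_j.
  coefficient of dx ∧ dz: ∂f_3/∂x - ∂f_1/∂z = ∂(y*(2*y + z))/∂x - ∂(2*x^2 - 2*z^2)/∂z = 4*z
  coefficient of dy ∧ dz: ∂f_3/∂y - ∂f_2/∂z = ∂(y*(2*y + z))/∂y - ∂(2*z^2)/∂z = 4*y - 3*z
Assembling: d(omega) = (4*z) dx ∧ dz + (4*y - 3*z) dy ∧ dz.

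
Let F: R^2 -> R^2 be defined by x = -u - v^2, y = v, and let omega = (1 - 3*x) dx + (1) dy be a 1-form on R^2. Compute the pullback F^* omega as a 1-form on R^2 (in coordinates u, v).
F^* omega = (-3*u - 3*v^2 - 1) du + (-6*u*v - 6*v^3 - 2*v + 1) dv

Using F^*(f dg) = (f ∘ F) d(g ∘ F), substitute each coordinate x_i by F_i(u, v) in f_i, and replace dx_i by d F_i = (∂F_i/∂u) du + (∂F_i/∂v) dv.
  For the x component: f_1(F) = 3*u + 3*v^2 + 1; d F_1 = (-1) du + (-2*v) dv
  For the y component: f_2(F) = 1; d F_2 = (0) du + (1) dv
Combining and collecting du, dv coefficients:
  coeff of du: -3*u - 3*v^2 - 1
  coeff of dv: -6*u*v - 6*v^3 - 2*v + 1
F^* omega = (-3*u - 3*v^2 - 1) du + (-6*u*v - 6*v^3 - 2*v + 1) dv.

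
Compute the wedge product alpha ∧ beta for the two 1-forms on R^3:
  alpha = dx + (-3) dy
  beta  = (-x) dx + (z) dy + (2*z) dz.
alpha ∧ beta = (-3*x + z) dx ∧ dy + (2*z) dx ∧ dz + (-6*z) dy ∧ dz

Distribute the wedge, using dx_i ∧ dx_j = -dx_j ∧ dx_i and dx_i ∧ dx_i = 0. For each pair (i, j) with i < j, the coefficient of dx_i ∧ dx_j in alpha ∧ beta is (alpha_i * beta_j - alpha_j * beta_i). Collecting: alpha ∧ beta = (-3*x + z) dx ∧ dy + (2*z) dx ∧ dz + (-6*z) dy ∧ dz.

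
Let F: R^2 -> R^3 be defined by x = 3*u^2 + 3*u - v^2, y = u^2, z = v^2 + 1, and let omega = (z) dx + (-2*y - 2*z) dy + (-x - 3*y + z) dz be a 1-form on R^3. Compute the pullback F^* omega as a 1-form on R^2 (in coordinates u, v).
F^* omega = (-4*u^3 + 2*u*v^2 + 2*u + 3*v^2 + 3) du + (2*v*(-6*u^2 - 3*u + v^2)) dv

Using F^*(f dg) = (f ∘ F) d(g ∘ F), substitute each coordinate x_i by F_i(u, v) in f_i, and replace dx_i by d F_i = (∂F_i/∂u) du + (∂F_i/∂v) dv.
  For the x component: f_1(F) = v^2 + 1; d F_1 = (6*u + 3) du + (-2*v) dv
  For the y component: f_2(F) = -2*u^2 - 2*v^2 - 2; d F_2 = (2*u) du + (0) dv
  For the z component: f_3(F) = -6*u^2 - 3*u + 2*v^2 + 1; d F_3 = (0) du + (2*v) dv
Combining and collecting du, dv coefficients:
  coeff of du: -4*u^3 + 2*u*v^2 + 2*u + 3*v^2 + 3
  coeff of dv: 2*v*(-6*u^2 - 3*u + v^2)
F^* omega = (-4*u^3 + 2*u*v^2 + 2*u + 3*v^2 + 3) du + (2*v*(-6*u^2 - 3*u + v^2)) dv.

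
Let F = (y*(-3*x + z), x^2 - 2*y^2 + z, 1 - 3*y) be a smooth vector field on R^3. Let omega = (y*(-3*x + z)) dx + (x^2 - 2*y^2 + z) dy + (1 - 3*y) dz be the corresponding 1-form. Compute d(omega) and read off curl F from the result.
d(omega) = (-4) dy ∧ dz + (y) dz ∧ dx + (5*x - z) dx ∧ dy; curl F = (-4, y, 5*x - z)

d omega = sum_{i<j} (∂f_j/∂x_i - ∂f_i/∂x_j) dx_i ∧ dx_j. Under the identification (dy ∧ dz, dz ∧ dx, dx ∧ dy) ↔ (e_x, e_y, e_z), the coefficients are exactly the components of curl F. Compute:
  ∂R/∂y - ∂Q/∂z = (-3) - (1) = -4
  ∂P/∂z - ∂R/∂x = (y) - (0) = y
  ∂Q/∂x - ∂P/∂y = (2*x) - (-3*x + z) = 5*x - z.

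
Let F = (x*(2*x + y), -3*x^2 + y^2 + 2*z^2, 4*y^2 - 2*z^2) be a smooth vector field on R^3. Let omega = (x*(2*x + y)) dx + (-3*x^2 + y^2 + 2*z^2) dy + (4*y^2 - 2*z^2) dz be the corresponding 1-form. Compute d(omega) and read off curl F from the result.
d(omega) = (8*y - 4*z) dy ∧ dz + (0) dz ∧ dx + (-7*x) dx ∧ dy; curl F = (8*y - 4*z, 0, -7*x)

d omega = sum_{i<j} (∂f_j/∂x_i - ∂f_i/∂x_j) dx_i ∧ dx_j. Under the identification (dy ∧ dz, dz ∧ dx, dx ∧ dy) ↔ (e_x, e_y, e_z), the coefficients are exactly the components of curl F. Compute:
  ∂R/∂y - ∂Q/∂z = (8*y) - (4*z) = 8*y - 4*z
  ∂P/∂z - ∂R/∂x = (0) - (0) = 0
  ∂Q/∂x - ∂P/∂y = (-6*x) - (x) = -7*x.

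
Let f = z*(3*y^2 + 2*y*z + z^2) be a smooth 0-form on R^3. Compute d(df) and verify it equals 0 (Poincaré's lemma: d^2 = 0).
d(df) = 0

Step 1: df = sum_i (∂f/∂x_i) dx_i = (0) dx + (2*z*(3*y + z)) dy + (3*y^2 + 4*y*z + 3*z^2) dz.
Step 2: Apply d again. Using the 1-form formula, the coefficient of dx ∧ dy in d(df) is ∂^2 f/∂x ∂y - ∂^2 f/∂y ∂x = (0) - (0) = 0 (equality of mixed partials for smooth f).
Similarly for dx ∧ dz and dy ∧ dz — all coefficients vanish. So d(df) = 0.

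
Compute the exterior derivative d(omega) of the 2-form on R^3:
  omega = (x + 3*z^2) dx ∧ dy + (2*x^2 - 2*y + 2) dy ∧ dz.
d(omega) = (4*x + 6*z) dx ∧ dy ∧ dz

For a 2-form omega = sum_{i<j} g_{ij} dx_i ∧ dx_j, the exterior derivative is
  d(omega) = sum_{i<j} d(g_{ij}) ∧ dx_i ∧ dx_j = sum_{i<j, k} (∂g_{ij}/∂x_k) dx_k ∧ dx_i ∧ dx_j.
Expand each term, using dx_k ∧ dx_i ∧ dx_j = sgn(permutation) dx_{(a)} ∧ dx_{(b)} ∧ dx_{(c)} with (a < b < c) sorted:
  d(x + 3*z^2) includes (∂/∂z)(x + 3*z^2) dz = (6*z) dz, which multiplied by dx ∧ dy gives (6*z) dx ∧ dy ∧ dz
  d(2*x^2 - 2*y + 2) includes (∂/∂x)(2*x^2 - 2*y + 2) dx = (4*x) dx, which multiplied by dy ∧ dz gives (4*x) dx ∧ dy ∧ dz
Collecting like 3-forms: d(omega) = (4*x + 6*z) dx ∧ dy ∧ dz.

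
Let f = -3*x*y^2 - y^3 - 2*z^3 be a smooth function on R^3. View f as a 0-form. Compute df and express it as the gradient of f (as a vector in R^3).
df = (-3*y^2) dx + (3*y*(-2*x - y)) dy + (-6*z^2) dz; grad f = (-3*y^2, 3*y*(-2*x - y), -6*z^2)

For a 0-form f, d f = (∂f/∂x) dx + (∂f/∂y) dy + (∂f/∂z) dz. The components of the vector representation are exactly the entries of grad f in Cartesian coordinates:
  ∂f/∂x = -3*y^2
  ∂f/∂y = 3*y*(-2*x - y)
  ∂f/∂z = -6*z^2.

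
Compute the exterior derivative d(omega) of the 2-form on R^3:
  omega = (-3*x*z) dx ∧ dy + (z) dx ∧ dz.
d(omega) = (-3*x) dx ∧ dy ∧ dz

For a 2-form omega = sum_{i<j} g_{ij} dx_i ∧ dx_j, the exterior derivative is
  d(omega) = sum_{i<j} d(g_{ij}) ∧ dx_i ∧ dx_j = sum_{i<j, k} (∂g_{ij}/∂x_k) dx_k ∧ dx_i ∧ dx_j.
Expand each term, using dx_k ∧ dx_i ∧ dx_j = sgn(permutation) dx_{(a)} ∧ dx_{(b)} ∧ dx_{(c)} with (a < b < c) sorted:
  d(-3*x*z) includes (∂/∂z)(-3*x*z) dz = (-3*x) dz, which multiplied by dx ∧ dy gives (-3*x) dx ∧ dy ∧ dz
Collecting like 3-forms: d(omega) = (-3*x) dx ∧ dy ∧ dz.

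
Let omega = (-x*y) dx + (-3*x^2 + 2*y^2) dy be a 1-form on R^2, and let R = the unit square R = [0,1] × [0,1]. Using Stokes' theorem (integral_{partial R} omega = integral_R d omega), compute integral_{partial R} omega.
integral_(partial R) omega = -5/2

Stokes: integral_partial_R omega = integral_R d omega with d omega = (∂Q/∂x - ∂P/∂y) dx ∧ dy.
  ∂Q/∂x = -6*x
  ∂P/∂y = -x
  integrand = ∂Q/∂x - ∂P/∂y = -5*x.
Integrating over R: integral_0^1 integral_0^1 (-5*x) dx dy = -5/2.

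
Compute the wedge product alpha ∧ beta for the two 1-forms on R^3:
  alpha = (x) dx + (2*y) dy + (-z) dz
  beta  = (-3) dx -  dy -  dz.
alpha ∧ beta = (-x + 6*y) dx ∧ dy + (-x - 3*z) dx ∧ dz + (-2*y - z) dy ∧ dz

Distribute the wedge, using dx_i ∧ dx_j = -dx_j ∧ dx_i and dx_i ∧ dx_i = 0. For each pair (i, j) with i < j, the coefficient of dx_i ∧ dx_j in alpha ∧ beta is (alpha_i * beta_j - alpha_j * beta_i). Collecting: alpha ∧ beta = (-x + 6*y) dx ∧ dy + (-x - 3*z) dx ∧ dz + (-2*y - z) dy ∧ dz.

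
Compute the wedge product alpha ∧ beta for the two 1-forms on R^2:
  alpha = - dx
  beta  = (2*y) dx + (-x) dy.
alpha ∧ beta = (x) dx ∧ dy

Distribute the wedge, using dx_i ∧ dx_j = -dx_j ∧ dx_i and dx_i ∧ dx_i = 0. For each pair (i, j) with i < j, the coefficient of dx_i ∧ dx_j in alpha ∧ beta is (alpha_i * beta_j - alpha_j * beta_i). Collecting: alpha ∧ beta = (x) dx ∧ dy.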